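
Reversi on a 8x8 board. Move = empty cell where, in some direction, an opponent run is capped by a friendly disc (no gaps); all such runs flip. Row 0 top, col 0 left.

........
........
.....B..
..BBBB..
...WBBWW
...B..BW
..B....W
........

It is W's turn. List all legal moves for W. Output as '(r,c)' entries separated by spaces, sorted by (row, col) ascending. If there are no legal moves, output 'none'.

(1,4): no bracket -> illegal
(1,5): no bracket -> illegal
(1,6): flips 2 -> legal
(2,1): flips 1 -> legal
(2,2): no bracket -> illegal
(2,3): flips 4 -> legal
(2,4): flips 1 -> legal
(2,6): no bracket -> illegal
(3,1): no bracket -> illegal
(3,6): no bracket -> illegal
(4,1): no bracket -> illegal
(4,2): no bracket -> illegal
(5,1): no bracket -> illegal
(5,2): no bracket -> illegal
(5,4): no bracket -> illegal
(5,5): flips 1 -> legal
(6,1): no bracket -> illegal
(6,3): flips 1 -> legal
(6,4): no bracket -> illegal
(6,5): flips 1 -> legal
(6,6): flips 1 -> legal
(7,1): no bracket -> illegal
(7,2): no bracket -> illegal
(7,3): no bracket -> illegal

Answer: (1,6) (2,1) (2,3) (2,4) (5,5) (6,3) (6,5) (6,6)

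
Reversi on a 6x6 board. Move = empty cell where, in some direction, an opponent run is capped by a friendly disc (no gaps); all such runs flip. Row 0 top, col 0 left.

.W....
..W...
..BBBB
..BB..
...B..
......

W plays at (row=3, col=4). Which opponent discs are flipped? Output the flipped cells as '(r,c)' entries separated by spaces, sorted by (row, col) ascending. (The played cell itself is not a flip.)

Dir NW: opp run (2,3) capped by W -> flip
Dir N: opp run (2,4), next='.' -> no flip
Dir NE: opp run (2,5), next=edge -> no flip
Dir W: opp run (3,3) (3,2), next='.' -> no flip
Dir E: first cell '.' (not opp) -> no flip
Dir SW: opp run (4,3), next='.' -> no flip
Dir S: first cell '.' (not opp) -> no flip
Dir SE: first cell '.' (not opp) -> no flip

Answer: (2,3)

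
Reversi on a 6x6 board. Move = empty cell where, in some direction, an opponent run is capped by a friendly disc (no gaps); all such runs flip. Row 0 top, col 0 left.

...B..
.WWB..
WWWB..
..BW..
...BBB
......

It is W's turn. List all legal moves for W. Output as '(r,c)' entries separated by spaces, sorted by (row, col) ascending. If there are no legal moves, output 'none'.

Answer: (0,4) (1,4) (2,4) (3,1) (3,4) (4,2) (5,3) (5,4) (5,5)

Derivation:
(0,2): no bracket -> illegal
(0,4): flips 1 -> legal
(1,4): flips 1 -> legal
(2,4): flips 1 -> legal
(3,1): flips 1 -> legal
(3,4): flips 1 -> legal
(3,5): no bracket -> illegal
(4,1): no bracket -> illegal
(4,2): flips 1 -> legal
(5,2): no bracket -> illegal
(5,3): flips 1 -> legal
(5,4): flips 2 -> legal
(5,5): flips 1 -> legal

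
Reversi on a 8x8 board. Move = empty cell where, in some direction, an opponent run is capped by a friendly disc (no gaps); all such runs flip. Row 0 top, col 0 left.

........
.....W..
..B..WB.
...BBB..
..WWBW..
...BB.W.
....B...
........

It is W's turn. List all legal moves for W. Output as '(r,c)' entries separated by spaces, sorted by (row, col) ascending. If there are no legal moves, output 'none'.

Answer: (2,3) (2,4) (2,7) (3,7) (6,3) (6,5) (7,5)

Derivation:
(1,1): no bracket -> illegal
(1,2): no bracket -> illegal
(1,3): no bracket -> illegal
(1,6): no bracket -> illegal
(1,7): no bracket -> illegal
(2,1): no bracket -> illegal
(2,3): flips 2 -> legal
(2,4): flips 1 -> legal
(2,7): flips 1 -> legal
(3,1): no bracket -> illegal
(3,2): no bracket -> illegal
(3,6): no bracket -> illegal
(3,7): flips 1 -> legal
(4,6): no bracket -> illegal
(5,2): no bracket -> illegal
(5,5): no bracket -> illegal
(6,2): no bracket -> illegal
(6,3): flips 2 -> legal
(6,5): flips 1 -> legal
(7,3): no bracket -> illegal
(7,4): no bracket -> illegal
(7,5): flips 2 -> legal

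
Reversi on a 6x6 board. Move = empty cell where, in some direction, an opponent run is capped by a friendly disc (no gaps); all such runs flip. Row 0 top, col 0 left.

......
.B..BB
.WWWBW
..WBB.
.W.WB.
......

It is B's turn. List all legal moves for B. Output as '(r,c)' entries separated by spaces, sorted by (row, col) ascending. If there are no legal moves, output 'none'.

(1,0): no bracket -> illegal
(1,2): flips 1 -> legal
(1,3): flips 1 -> legal
(2,0): flips 3 -> legal
(3,0): no bracket -> illegal
(3,1): flips 2 -> legal
(3,5): flips 1 -> legal
(4,0): no bracket -> illegal
(4,2): flips 1 -> legal
(5,0): flips 3 -> legal
(5,1): no bracket -> illegal
(5,2): flips 1 -> legal
(5,3): flips 1 -> legal
(5,4): no bracket -> illegal

Answer: (1,2) (1,3) (2,0) (3,1) (3,5) (4,2) (5,0) (5,2) (5,3)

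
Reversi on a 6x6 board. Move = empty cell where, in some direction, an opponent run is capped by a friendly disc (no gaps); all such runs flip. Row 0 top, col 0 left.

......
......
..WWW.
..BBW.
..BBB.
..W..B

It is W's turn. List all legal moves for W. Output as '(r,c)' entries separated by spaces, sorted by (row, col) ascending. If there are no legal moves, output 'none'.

Answer: (3,1) (4,1) (5,1) (5,3) (5,4)

Derivation:
(2,1): no bracket -> illegal
(3,1): flips 2 -> legal
(3,5): no bracket -> illegal
(4,1): flips 1 -> legal
(4,5): no bracket -> illegal
(5,1): flips 2 -> legal
(5,3): flips 2 -> legal
(5,4): flips 1 -> legal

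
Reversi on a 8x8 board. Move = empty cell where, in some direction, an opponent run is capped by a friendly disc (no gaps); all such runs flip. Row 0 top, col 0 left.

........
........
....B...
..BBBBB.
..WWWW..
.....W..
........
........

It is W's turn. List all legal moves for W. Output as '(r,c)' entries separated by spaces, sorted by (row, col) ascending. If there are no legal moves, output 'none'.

Answer: (1,4) (1,5) (2,1) (2,2) (2,3) (2,5) (2,6) (2,7)

Derivation:
(1,3): no bracket -> illegal
(1,4): flips 2 -> legal
(1,5): flips 2 -> legal
(2,1): flips 1 -> legal
(2,2): flips 2 -> legal
(2,3): flips 2 -> legal
(2,5): flips 2 -> legal
(2,6): flips 1 -> legal
(2,7): flips 1 -> legal
(3,1): no bracket -> illegal
(3,7): no bracket -> illegal
(4,1): no bracket -> illegal
(4,6): no bracket -> illegal
(4,7): no bracket -> illegal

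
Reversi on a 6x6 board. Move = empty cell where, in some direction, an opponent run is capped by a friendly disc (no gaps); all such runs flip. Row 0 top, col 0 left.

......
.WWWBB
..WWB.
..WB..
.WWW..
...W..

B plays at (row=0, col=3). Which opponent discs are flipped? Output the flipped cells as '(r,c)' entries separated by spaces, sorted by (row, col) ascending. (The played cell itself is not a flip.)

Answer: (1,3) (2,3)

Derivation:
Dir NW: edge -> no flip
Dir N: edge -> no flip
Dir NE: edge -> no flip
Dir W: first cell '.' (not opp) -> no flip
Dir E: first cell '.' (not opp) -> no flip
Dir SW: opp run (1,2), next='.' -> no flip
Dir S: opp run (1,3) (2,3) capped by B -> flip
Dir SE: first cell 'B' (not opp) -> no flip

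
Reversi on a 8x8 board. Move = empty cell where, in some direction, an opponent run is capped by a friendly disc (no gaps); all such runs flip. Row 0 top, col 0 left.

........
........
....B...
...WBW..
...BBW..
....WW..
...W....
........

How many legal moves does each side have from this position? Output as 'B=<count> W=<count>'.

Answer: B=11 W=7

Derivation:
-- B to move --
(2,2): flips 1 -> legal
(2,3): flips 1 -> legal
(2,5): no bracket -> illegal
(2,6): flips 1 -> legal
(3,2): flips 1 -> legal
(3,6): flips 1 -> legal
(4,2): flips 1 -> legal
(4,6): flips 2 -> legal
(5,2): no bracket -> illegal
(5,3): no bracket -> illegal
(5,6): flips 1 -> legal
(6,2): no bracket -> illegal
(6,4): flips 1 -> legal
(6,5): flips 1 -> legal
(6,6): flips 1 -> legal
(7,2): no bracket -> illegal
(7,3): no bracket -> illegal
(7,4): no bracket -> illegal
B mobility = 11
-- W to move --
(1,3): flips 1 -> legal
(1,4): flips 3 -> legal
(1,5): flips 1 -> legal
(2,3): flips 1 -> legal
(2,5): no bracket -> illegal
(3,2): flips 1 -> legal
(4,2): flips 2 -> legal
(5,2): no bracket -> illegal
(5,3): flips 2 -> legal
W mobility = 7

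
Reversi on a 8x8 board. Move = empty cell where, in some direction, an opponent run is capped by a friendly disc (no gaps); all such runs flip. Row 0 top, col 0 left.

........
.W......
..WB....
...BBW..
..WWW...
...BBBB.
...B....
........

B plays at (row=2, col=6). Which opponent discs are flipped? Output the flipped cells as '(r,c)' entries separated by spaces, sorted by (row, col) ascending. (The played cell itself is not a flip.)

Answer: (3,5) (4,4)

Derivation:
Dir NW: first cell '.' (not opp) -> no flip
Dir N: first cell '.' (not opp) -> no flip
Dir NE: first cell '.' (not opp) -> no flip
Dir W: first cell '.' (not opp) -> no flip
Dir E: first cell '.' (not opp) -> no flip
Dir SW: opp run (3,5) (4,4) capped by B -> flip
Dir S: first cell '.' (not opp) -> no flip
Dir SE: first cell '.' (not opp) -> no flip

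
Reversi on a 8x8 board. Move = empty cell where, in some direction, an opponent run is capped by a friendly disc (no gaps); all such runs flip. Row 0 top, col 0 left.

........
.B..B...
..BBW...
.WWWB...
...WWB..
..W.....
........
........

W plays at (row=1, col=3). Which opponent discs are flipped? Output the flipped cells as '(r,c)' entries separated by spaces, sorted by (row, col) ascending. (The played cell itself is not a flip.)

Answer: (2,2) (2,3)

Derivation:
Dir NW: first cell '.' (not opp) -> no flip
Dir N: first cell '.' (not opp) -> no flip
Dir NE: first cell '.' (not opp) -> no flip
Dir W: first cell '.' (not opp) -> no flip
Dir E: opp run (1,4), next='.' -> no flip
Dir SW: opp run (2,2) capped by W -> flip
Dir S: opp run (2,3) capped by W -> flip
Dir SE: first cell 'W' (not opp) -> no flip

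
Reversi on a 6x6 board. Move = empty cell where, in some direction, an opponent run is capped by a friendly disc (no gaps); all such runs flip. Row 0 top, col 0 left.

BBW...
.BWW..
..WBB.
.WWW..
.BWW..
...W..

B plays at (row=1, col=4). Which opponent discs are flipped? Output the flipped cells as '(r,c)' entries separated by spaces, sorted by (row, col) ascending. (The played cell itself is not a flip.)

Dir NW: first cell '.' (not opp) -> no flip
Dir N: first cell '.' (not opp) -> no flip
Dir NE: first cell '.' (not opp) -> no flip
Dir W: opp run (1,3) (1,2) capped by B -> flip
Dir E: first cell '.' (not opp) -> no flip
Dir SW: first cell 'B' (not opp) -> no flip
Dir S: first cell 'B' (not opp) -> no flip
Dir SE: first cell '.' (not opp) -> no flip

Answer: (1,2) (1,3)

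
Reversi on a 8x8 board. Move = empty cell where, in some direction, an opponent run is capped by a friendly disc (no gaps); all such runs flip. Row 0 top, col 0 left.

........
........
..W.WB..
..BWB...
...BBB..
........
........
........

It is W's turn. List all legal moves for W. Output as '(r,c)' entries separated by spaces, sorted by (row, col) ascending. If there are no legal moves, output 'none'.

(1,4): no bracket -> illegal
(1,5): no bracket -> illegal
(1,6): no bracket -> illegal
(2,1): no bracket -> illegal
(2,3): no bracket -> illegal
(2,6): flips 1 -> legal
(3,1): flips 1 -> legal
(3,5): flips 1 -> legal
(3,6): no bracket -> illegal
(4,1): no bracket -> illegal
(4,2): flips 1 -> legal
(4,6): no bracket -> illegal
(5,2): no bracket -> illegal
(5,3): flips 1 -> legal
(5,4): flips 2 -> legal
(5,5): flips 1 -> legal
(5,6): no bracket -> illegal

Answer: (2,6) (3,1) (3,5) (4,2) (5,3) (5,4) (5,5)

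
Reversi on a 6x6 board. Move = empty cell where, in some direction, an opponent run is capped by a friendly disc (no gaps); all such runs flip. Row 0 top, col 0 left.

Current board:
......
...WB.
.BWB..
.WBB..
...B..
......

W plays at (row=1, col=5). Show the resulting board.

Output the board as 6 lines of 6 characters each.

Answer: ......
...WWW
.BWB..
.WBB..
...B..
......

Derivation:
Place W at (1,5); scan 8 dirs for brackets.
Dir NW: first cell '.' (not opp) -> no flip
Dir N: first cell '.' (not opp) -> no flip
Dir NE: edge -> no flip
Dir W: opp run (1,4) capped by W -> flip
Dir E: edge -> no flip
Dir SW: first cell '.' (not opp) -> no flip
Dir S: first cell '.' (not opp) -> no flip
Dir SE: edge -> no flip
All flips: (1,4)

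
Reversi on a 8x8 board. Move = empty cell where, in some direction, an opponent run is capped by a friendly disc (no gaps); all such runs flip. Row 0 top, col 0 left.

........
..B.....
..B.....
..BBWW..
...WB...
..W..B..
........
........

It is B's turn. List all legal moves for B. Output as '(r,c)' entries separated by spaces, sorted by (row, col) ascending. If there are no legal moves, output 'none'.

Answer: (2,4) (2,6) (3,6) (4,2) (5,3) (5,4)

Derivation:
(2,3): no bracket -> illegal
(2,4): flips 1 -> legal
(2,5): no bracket -> illegal
(2,6): flips 1 -> legal
(3,6): flips 2 -> legal
(4,1): no bracket -> illegal
(4,2): flips 1 -> legal
(4,5): no bracket -> illegal
(4,6): no bracket -> illegal
(5,1): no bracket -> illegal
(5,3): flips 1 -> legal
(5,4): flips 1 -> legal
(6,1): no bracket -> illegal
(6,2): no bracket -> illegal
(6,3): no bracket -> illegal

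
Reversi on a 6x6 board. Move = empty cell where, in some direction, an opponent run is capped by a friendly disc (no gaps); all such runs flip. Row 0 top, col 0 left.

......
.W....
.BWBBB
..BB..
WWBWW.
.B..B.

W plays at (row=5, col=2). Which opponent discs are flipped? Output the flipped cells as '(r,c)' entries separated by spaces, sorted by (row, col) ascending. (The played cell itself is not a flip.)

Answer: (3,2) (4,2)

Derivation:
Dir NW: first cell 'W' (not opp) -> no flip
Dir N: opp run (4,2) (3,2) capped by W -> flip
Dir NE: first cell 'W' (not opp) -> no flip
Dir W: opp run (5,1), next='.' -> no flip
Dir E: first cell '.' (not opp) -> no flip
Dir SW: edge -> no flip
Dir S: edge -> no flip
Dir SE: edge -> no flip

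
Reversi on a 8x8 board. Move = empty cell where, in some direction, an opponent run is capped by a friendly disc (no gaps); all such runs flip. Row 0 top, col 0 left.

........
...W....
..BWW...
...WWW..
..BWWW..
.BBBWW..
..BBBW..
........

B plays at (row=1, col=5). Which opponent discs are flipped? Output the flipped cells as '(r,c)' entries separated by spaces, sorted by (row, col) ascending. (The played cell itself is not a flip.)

Answer: (2,4) (3,3)

Derivation:
Dir NW: first cell '.' (not opp) -> no flip
Dir N: first cell '.' (not opp) -> no flip
Dir NE: first cell '.' (not opp) -> no flip
Dir W: first cell '.' (not opp) -> no flip
Dir E: first cell '.' (not opp) -> no flip
Dir SW: opp run (2,4) (3,3) capped by B -> flip
Dir S: first cell '.' (not opp) -> no flip
Dir SE: first cell '.' (not opp) -> no flip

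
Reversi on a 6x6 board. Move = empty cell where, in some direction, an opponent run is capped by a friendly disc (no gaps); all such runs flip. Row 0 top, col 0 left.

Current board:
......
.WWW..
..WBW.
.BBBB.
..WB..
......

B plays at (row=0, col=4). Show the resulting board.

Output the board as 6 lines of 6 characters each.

Answer: ....B.
.WWB..
..BBW.
.BBBB.
..WB..
......

Derivation:
Place B at (0,4); scan 8 dirs for brackets.
Dir NW: edge -> no flip
Dir N: edge -> no flip
Dir NE: edge -> no flip
Dir W: first cell '.' (not opp) -> no flip
Dir E: first cell '.' (not opp) -> no flip
Dir SW: opp run (1,3) (2,2) capped by B -> flip
Dir S: first cell '.' (not opp) -> no flip
Dir SE: first cell '.' (not opp) -> no flip
All flips: (1,3) (2,2)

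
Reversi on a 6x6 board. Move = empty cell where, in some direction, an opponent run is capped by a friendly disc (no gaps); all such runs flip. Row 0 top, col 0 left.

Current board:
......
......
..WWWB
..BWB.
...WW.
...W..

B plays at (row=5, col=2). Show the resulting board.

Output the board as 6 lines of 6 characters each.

Answer: ......
......
..WWWB
..BWB.
...BW.
..BW..

Derivation:
Place B at (5,2); scan 8 dirs for brackets.
Dir NW: first cell '.' (not opp) -> no flip
Dir N: first cell '.' (not opp) -> no flip
Dir NE: opp run (4,3) capped by B -> flip
Dir W: first cell '.' (not opp) -> no flip
Dir E: opp run (5,3), next='.' -> no flip
Dir SW: edge -> no flip
Dir S: edge -> no flip
Dir SE: edge -> no flip
All flips: (4,3)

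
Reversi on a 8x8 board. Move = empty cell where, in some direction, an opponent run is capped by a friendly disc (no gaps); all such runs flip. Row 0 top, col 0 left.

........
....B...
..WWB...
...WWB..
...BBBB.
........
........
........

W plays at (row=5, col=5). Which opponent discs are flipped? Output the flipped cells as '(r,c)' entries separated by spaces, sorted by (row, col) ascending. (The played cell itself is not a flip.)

Answer: (4,4)

Derivation:
Dir NW: opp run (4,4) capped by W -> flip
Dir N: opp run (4,5) (3,5), next='.' -> no flip
Dir NE: opp run (4,6), next='.' -> no flip
Dir W: first cell '.' (not opp) -> no flip
Dir E: first cell '.' (not opp) -> no flip
Dir SW: first cell '.' (not opp) -> no flip
Dir S: first cell '.' (not opp) -> no flip
Dir SE: first cell '.' (not opp) -> no flip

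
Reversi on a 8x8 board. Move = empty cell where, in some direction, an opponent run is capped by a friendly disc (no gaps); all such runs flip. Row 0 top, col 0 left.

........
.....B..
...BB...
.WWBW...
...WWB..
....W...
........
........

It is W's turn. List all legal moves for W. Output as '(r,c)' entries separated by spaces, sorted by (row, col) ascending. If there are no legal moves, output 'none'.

Answer: (1,2) (1,3) (1,4) (2,2) (3,6) (4,6) (5,6)

Derivation:
(0,4): no bracket -> illegal
(0,5): no bracket -> illegal
(0,6): no bracket -> illegal
(1,2): flips 1 -> legal
(1,3): flips 2 -> legal
(1,4): flips 2 -> legal
(1,6): no bracket -> illegal
(2,2): flips 1 -> legal
(2,5): no bracket -> illegal
(2,6): no bracket -> illegal
(3,5): no bracket -> illegal
(3,6): flips 1 -> legal
(4,2): no bracket -> illegal
(4,6): flips 1 -> legal
(5,5): no bracket -> illegal
(5,6): flips 1 -> legal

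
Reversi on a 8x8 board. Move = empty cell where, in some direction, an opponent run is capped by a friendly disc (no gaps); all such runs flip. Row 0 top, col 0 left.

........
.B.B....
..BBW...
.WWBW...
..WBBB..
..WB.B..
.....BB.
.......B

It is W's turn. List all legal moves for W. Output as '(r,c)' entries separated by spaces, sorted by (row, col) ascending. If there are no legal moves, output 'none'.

(0,0): no bracket -> illegal
(0,1): no bracket -> illegal
(0,2): flips 1 -> legal
(0,3): no bracket -> illegal
(0,4): flips 2 -> legal
(1,0): no bracket -> illegal
(1,2): flips 2 -> legal
(1,4): flips 1 -> legal
(2,0): no bracket -> illegal
(2,1): flips 2 -> legal
(3,5): no bracket -> illegal
(3,6): no bracket -> illegal
(4,6): flips 3 -> legal
(5,4): flips 3 -> legal
(5,6): flips 1 -> legal
(5,7): no bracket -> illegal
(6,2): no bracket -> illegal
(6,3): no bracket -> illegal
(6,4): flips 1 -> legal
(6,7): no bracket -> illegal
(7,4): no bracket -> illegal
(7,5): no bracket -> illegal
(7,6): no bracket -> illegal

Answer: (0,2) (0,4) (1,2) (1,4) (2,1) (4,6) (5,4) (5,6) (6,4)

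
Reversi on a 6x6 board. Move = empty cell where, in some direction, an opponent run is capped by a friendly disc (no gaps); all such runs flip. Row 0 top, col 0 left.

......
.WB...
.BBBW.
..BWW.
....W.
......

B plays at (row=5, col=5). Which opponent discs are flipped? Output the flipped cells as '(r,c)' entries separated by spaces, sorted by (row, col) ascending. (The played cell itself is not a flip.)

Answer: (3,3) (4,4)

Derivation:
Dir NW: opp run (4,4) (3,3) capped by B -> flip
Dir N: first cell '.' (not opp) -> no flip
Dir NE: edge -> no flip
Dir W: first cell '.' (not opp) -> no flip
Dir E: edge -> no flip
Dir SW: edge -> no flip
Dir S: edge -> no flip
Dir SE: edge -> no flip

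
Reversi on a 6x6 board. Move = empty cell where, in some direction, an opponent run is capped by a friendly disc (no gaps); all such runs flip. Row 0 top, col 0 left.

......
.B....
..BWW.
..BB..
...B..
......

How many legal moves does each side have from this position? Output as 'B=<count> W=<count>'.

Answer: B=4 W=4

Derivation:
-- B to move --
(1,2): no bracket -> illegal
(1,3): flips 1 -> legal
(1,4): flips 1 -> legal
(1,5): flips 1 -> legal
(2,5): flips 2 -> legal
(3,4): no bracket -> illegal
(3,5): no bracket -> illegal
B mobility = 4
-- W to move --
(0,0): no bracket -> illegal
(0,1): no bracket -> illegal
(0,2): no bracket -> illegal
(1,0): no bracket -> illegal
(1,2): no bracket -> illegal
(1,3): no bracket -> illegal
(2,0): no bracket -> illegal
(2,1): flips 1 -> legal
(3,1): no bracket -> illegal
(3,4): no bracket -> illegal
(4,1): flips 1 -> legal
(4,2): flips 1 -> legal
(4,4): no bracket -> illegal
(5,2): no bracket -> illegal
(5,3): flips 2 -> legal
(5,4): no bracket -> illegal
W mobility = 4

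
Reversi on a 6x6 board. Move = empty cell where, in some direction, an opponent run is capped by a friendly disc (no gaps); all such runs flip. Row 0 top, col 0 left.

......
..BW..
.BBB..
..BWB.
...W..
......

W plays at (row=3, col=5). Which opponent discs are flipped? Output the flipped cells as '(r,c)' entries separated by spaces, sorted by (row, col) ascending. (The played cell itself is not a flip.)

Dir NW: first cell '.' (not opp) -> no flip
Dir N: first cell '.' (not opp) -> no flip
Dir NE: edge -> no flip
Dir W: opp run (3,4) capped by W -> flip
Dir E: edge -> no flip
Dir SW: first cell '.' (not opp) -> no flip
Dir S: first cell '.' (not opp) -> no flip
Dir SE: edge -> no flip

Answer: (3,4)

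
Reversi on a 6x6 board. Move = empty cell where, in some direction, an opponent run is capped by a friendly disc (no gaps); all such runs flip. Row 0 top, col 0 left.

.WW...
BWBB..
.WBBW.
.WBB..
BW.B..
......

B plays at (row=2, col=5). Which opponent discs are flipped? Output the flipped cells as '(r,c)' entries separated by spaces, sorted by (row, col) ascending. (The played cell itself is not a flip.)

Dir NW: first cell '.' (not opp) -> no flip
Dir N: first cell '.' (not opp) -> no flip
Dir NE: edge -> no flip
Dir W: opp run (2,4) capped by B -> flip
Dir E: edge -> no flip
Dir SW: first cell '.' (not opp) -> no flip
Dir S: first cell '.' (not opp) -> no flip
Dir SE: edge -> no flip

Answer: (2,4)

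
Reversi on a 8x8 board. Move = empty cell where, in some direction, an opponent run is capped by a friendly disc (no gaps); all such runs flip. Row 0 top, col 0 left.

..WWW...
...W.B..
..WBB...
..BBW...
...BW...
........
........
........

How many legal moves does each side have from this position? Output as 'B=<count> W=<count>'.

-- B to move --
(0,1): no bracket -> illegal
(0,5): no bracket -> illegal
(1,1): flips 1 -> legal
(1,2): flips 1 -> legal
(1,4): no bracket -> illegal
(2,1): flips 1 -> legal
(2,5): flips 1 -> legal
(3,1): no bracket -> illegal
(3,5): flips 1 -> legal
(4,5): flips 2 -> legal
(5,3): no bracket -> illegal
(5,4): flips 2 -> legal
(5,5): flips 1 -> legal
B mobility = 8
-- W to move --
(0,5): no bracket -> illegal
(0,6): no bracket -> illegal
(1,2): flips 1 -> legal
(1,4): flips 1 -> legal
(1,6): no bracket -> illegal
(2,1): no bracket -> illegal
(2,5): flips 2 -> legal
(2,6): flips 1 -> legal
(3,1): flips 2 -> legal
(3,5): flips 1 -> legal
(4,1): no bracket -> illegal
(4,2): flips 2 -> legal
(5,2): flips 1 -> legal
(5,3): flips 3 -> legal
(5,4): no bracket -> illegal
W mobility = 9

Answer: B=8 W=9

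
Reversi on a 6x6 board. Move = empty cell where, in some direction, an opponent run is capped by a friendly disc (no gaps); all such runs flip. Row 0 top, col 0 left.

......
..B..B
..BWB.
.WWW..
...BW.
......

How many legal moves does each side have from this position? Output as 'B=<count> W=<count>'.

Answer: B=7 W=9

Derivation:
-- B to move --
(1,3): flips 2 -> legal
(1,4): no bracket -> illegal
(2,0): no bracket -> illegal
(2,1): flips 1 -> legal
(3,0): no bracket -> illegal
(3,4): flips 1 -> legal
(3,5): no bracket -> illegal
(4,0): flips 1 -> legal
(4,1): no bracket -> illegal
(4,2): flips 2 -> legal
(4,5): flips 1 -> legal
(5,3): no bracket -> illegal
(5,4): no bracket -> illegal
(5,5): flips 2 -> legal
B mobility = 7
-- W to move --
(0,1): flips 1 -> legal
(0,2): flips 2 -> legal
(0,3): no bracket -> illegal
(0,4): no bracket -> illegal
(0,5): no bracket -> illegal
(1,1): flips 1 -> legal
(1,3): flips 1 -> legal
(1,4): no bracket -> illegal
(2,1): flips 1 -> legal
(2,5): flips 1 -> legal
(3,4): no bracket -> illegal
(3,5): no bracket -> illegal
(4,2): flips 1 -> legal
(5,2): no bracket -> illegal
(5,3): flips 1 -> legal
(5,4): flips 1 -> legal
W mobility = 9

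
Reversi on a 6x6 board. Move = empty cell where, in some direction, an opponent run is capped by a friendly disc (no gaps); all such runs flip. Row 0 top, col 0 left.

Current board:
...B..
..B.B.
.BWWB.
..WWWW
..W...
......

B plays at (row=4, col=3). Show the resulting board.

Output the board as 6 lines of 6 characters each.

Answer: ...B..
..B.B.
.BWWB.
..BWWW
..WB..
......

Derivation:
Place B at (4,3); scan 8 dirs for brackets.
Dir NW: opp run (3,2) capped by B -> flip
Dir N: opp run (3,3) (2,3), next='.' -> no flip
Dir NE: opp run (3,4), next='.' -> no flip
Dir W: opp run (4,2), next='.' -> no flip
Dir E: first cell '.' (not opp) -> no flip
Dir SW: first cell '.' (not opp) -> no flip
Dir S: first cell '.' (not opp) -> no flip
Dir SE: first cell '.' (not opp) -> no flip
All flips: (3,2)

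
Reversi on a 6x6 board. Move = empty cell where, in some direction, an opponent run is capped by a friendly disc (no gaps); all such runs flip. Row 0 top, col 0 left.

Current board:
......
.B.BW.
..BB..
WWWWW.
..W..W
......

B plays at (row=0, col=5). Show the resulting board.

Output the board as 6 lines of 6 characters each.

Place B at (0,5); scan 8 dirs for brackets.
Dir NW: edge -> no flip
Dir N: edge -> no flip
Dir NE: edge -> no flip
Dir W: first cell '.' (not opp) -> no flip
Dir E: edge -> no flip
Dir SW: opp run (1,4) capped by B -> flip
Dir S: first cell '.' (not opp) -> no flip
Dir SE: edge -> no flip
All flips: (1,4)

Answer: .....B
.B.BB.
..BB..
WWWWW.
..W..W
......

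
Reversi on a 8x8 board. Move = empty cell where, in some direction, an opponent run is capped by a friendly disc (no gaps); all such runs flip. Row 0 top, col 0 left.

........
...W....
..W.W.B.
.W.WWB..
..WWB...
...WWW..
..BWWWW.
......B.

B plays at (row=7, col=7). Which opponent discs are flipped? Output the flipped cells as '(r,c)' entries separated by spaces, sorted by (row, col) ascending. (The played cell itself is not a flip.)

Answer: (5,5) (6,6)

Derivation:
Dir NW: opp run (6,6) (5,5) capped by B -> flip
Dir N: first cell '.' (not opp) -> no flip
Dir NE: edge -> no flip
Dir W: first cell 'B' (not opp) -> no flip
Dir E: edge -> no flip
Dir SW: edge -> no flip
Dir S: edge -> no flip
Dir SE: edge -> no flip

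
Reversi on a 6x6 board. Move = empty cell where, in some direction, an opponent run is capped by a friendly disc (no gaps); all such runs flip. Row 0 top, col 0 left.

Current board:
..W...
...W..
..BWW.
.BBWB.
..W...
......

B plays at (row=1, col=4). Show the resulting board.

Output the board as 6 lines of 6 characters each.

Place B at (1,4); scan 8 dirs for brackets.
Dir NW: first cell '.' (not opp) -> no flip
Dir N: first cell '.' (not opp) -> no flip
Dir NE: first cell '.' (not opp) -> no flip
Dir W: opp run (1,3), next='.' -> no flip
Dir E: first cell '.' (not opp) -> no flip
Dir SW: opp run (2,3) capped by B -> flip
Dir S: opp run (2,4) capped by B -> flip
Dir SE: first cell '.' (not opp) -> no flip
All flips: (2,3) (2,4)

Answer: ..W...
...WB.
..BBB.
.BBWB.
..W...
......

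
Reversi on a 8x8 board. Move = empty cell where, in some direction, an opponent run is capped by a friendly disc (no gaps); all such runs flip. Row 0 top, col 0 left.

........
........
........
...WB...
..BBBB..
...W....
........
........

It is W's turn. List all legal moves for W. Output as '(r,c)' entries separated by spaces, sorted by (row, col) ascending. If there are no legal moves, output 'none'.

Answer: (3,1) (3,5) (5,1) (5,5)

Derivation:
(2,3): no bracket -> illegal
(2,4): no bracket -> illegal
(2,5): no bracket -> illegal
(3,1): flips 1 -> legal
(3,2): no bracket -> illegal
(3,5): flips 2 -> legal
(3,6): no bracket -> illegal
(4,1): no bracket -> illegal
(4,6): no bracket -> illegal
(5,1): flips 1 -> legal
(5,2): no bracket -> illegal
(5,4): no bracket -> illegal
(5,5): flips 1 -> legal
(5,6): no bracket -> illegal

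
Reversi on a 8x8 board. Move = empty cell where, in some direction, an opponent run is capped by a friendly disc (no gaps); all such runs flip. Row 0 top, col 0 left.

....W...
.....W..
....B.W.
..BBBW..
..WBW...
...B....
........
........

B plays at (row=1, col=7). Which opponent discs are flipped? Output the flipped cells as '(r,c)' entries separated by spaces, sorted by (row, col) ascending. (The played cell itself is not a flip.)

Dir NW: first cell '.' (not opp) -> no flip
Dir N: first cell '.' (not opp) -> no flip
Dir NE: edge -> no flip
Dir W: first cell '.' (not opp) -> no flip
Dir E: edge -> no flip
Dir SW: opp run (2,6) (3,5) (4,4) capped by B -> flip
Dir S: first cell '.' (not opp) -> no flip
Dir SE: edge -> no flip

Answer: (2,6) (3,5) (4,4)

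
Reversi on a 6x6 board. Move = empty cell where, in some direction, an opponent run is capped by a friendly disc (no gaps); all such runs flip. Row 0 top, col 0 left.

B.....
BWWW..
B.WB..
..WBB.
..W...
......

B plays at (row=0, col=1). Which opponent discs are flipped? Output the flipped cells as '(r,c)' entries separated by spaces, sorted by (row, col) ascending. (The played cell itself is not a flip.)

Answer: (1,2)

Derivation:
Dir NW: edge -> no flip
Dir N: edge -> no flip
Dir NE: edge -> no flip
Dir W: first cell 'B' (not opp) -> no flip
Dir E: first cell '.' (not opp) -> no flip
Dir SW: first cell 'B' (not opp) -> no flip
Dir S: opp run (1,1), next='.' -> no flip
Dir SE: opp run (1,2) capped by B -> flip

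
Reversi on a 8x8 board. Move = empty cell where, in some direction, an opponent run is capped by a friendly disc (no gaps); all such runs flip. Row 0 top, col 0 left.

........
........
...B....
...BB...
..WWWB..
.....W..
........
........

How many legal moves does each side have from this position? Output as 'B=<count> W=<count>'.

-- B to move --
(3,1): no bracket -> illegal
(3,2): no bracket -> illegal
(3,5): no bracket -> illegal
(4,1): flips 3 -> legal
(4,6): no bracket -> illegal
(5,1): flips 1 -> legal
(5,2): flips 1 -> legal
(5,3): flips 1 -> legal
(5,4): flips 1 -> legal
(5,6): no bracket -> illegal
(6,4): no bracket -> illegal
(6,5): flips 1 -> legal
(6,6): flips 2 -> legal
B mobility = 7
-- W to move --
(1,2): no bracket -> illegal
(1,3): flips 2 -> legal
(1,4): no bracket -> illegal
(2,2): flips 1 -> legal
(2,4): flips 2 -> legal
(2,5): flips 1 -> legal
(3,2): no bracket -> illegal
(3,5): flips 1 -> legal
(3,6): no bracket -> illegal
(4,6): flips 1 -> legal
(5,4): no bracket -> illegal
(5,6): no bracket -> illegal
W mobility = 6

Answer: B=7 W=6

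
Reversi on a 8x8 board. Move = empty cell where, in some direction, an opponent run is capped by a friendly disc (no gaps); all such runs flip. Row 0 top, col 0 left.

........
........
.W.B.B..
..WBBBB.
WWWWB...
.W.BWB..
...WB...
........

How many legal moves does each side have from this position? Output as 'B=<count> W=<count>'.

-- B to move --
(1,0): no bracket -> illegal
(1,1): no bracket -> illegal
(1,2): no bracket -> illegal
(2,0): no bracket -> illegal
(2,2): no bracket -> illegal
(3,0): no bracket -> illegal
(3,1): flips 2 -> legal
(4,5): no bracket -> illegal
(5,0): flips 2 -> legal
(5,2): flips 1 -> legal
(6,0): flips 2 -> legal
(6,1): no bracket -> illegal
(6,2): flips 1 -> legal
(6,5): no bracket -> illegal
(7,2): no bracket -> illegal
(7,3): flips 1 -> legal
(7,4): no bracket -> illegal
B mobility = 6
-- W to move --
(1,2): no bracket -> illegal
(1,3): flips 2 -> legal
(1,4): flips 1 -> legal
(1,5): no bracket -> illegal
(1,6): flips 2 -> legal
(2,2): no bracket -> illegal
(2,4): flips 3 -> legal
(2,6): no bracket -> illegal
(2,7): no bracket -> illegal
(3,7): flips 4 -> legal
(4,5): flips 1 -> legal
(4,6): no bracket -> illegal
(4,7): no bracket -> illegal
(5,2): flips 1 -> legal
(5,6): flips 1 -> legal
(6,2): no bracket -> illegal
(6,5): flips 1 -> legal
(6,6): no bracket -> illegal
(7,3): no bracket -> illegal
(7,4): flips 1 -> legal
(7,5): flips 2 -> legal
W mobility = 11

Answer: B=6 W=11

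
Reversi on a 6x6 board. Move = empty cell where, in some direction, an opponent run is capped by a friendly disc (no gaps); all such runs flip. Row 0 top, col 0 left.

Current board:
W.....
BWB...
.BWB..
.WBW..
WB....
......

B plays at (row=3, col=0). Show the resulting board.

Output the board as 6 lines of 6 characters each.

Answer: W.....
BWB...
.BWB..
BBBW..
WB....
......

Derivation:
Place B at (3,0); scan 8 dirs for brackets.
Dir NW: edge -> no flip
Dir N: first cell '.' (not opp) -> no flip
Dir NE: first cell 'B' (not opp) -> no flip
Dir W: edge -> no flip
Dir E: opp run (3,1) capped by B -> flip
Dir SW: edge -> no flip
Dir S: opp run (4,0), next='.' -> no flip
Dir SE: first cell 'B' (not opp) -> no flip
All flips: (3,1)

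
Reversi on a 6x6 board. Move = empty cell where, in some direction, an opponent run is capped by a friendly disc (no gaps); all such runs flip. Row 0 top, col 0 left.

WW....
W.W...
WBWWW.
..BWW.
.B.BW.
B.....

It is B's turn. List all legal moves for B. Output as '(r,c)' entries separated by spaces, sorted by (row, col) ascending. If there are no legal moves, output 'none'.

(0,2): flips 2 -> legal
(0,3): flips 1 -> legal
(1,1): no bracket -> illegal
(1,3): flips 2 -> legal
(1,4): flips 1 -> legal
(1,5): no bracket -> illegal
(2,5): flips 4 -> legal
(3,0): no bracket -> illegal
(3,1): no bracket -> illegal
(3,5): flips 2 -> legal
(4,2): no bracket -> illegal
(4,5): flips 1 -> legal
(5,3): no bracket -> illegal
(5,4): no bracket -> illegal
(5,5): no bracket -> illegal

Answer: (0,2) (0,3) (1,3) (1,4) (2,5) (3,5) (4,5)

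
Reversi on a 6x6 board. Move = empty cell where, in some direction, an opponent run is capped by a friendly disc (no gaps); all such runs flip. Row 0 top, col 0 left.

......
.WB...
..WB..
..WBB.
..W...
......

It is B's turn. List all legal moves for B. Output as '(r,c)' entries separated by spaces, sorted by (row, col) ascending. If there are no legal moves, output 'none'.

Answer: (0,0) (1,0) (2,1) (3,1) (4,1) (5,1) (5,2)

Derivation:
(0,0): flips 2 -> legal
(0,1): no bracket -> illegal
(0,2): no bracket -> illegal
(1,0): flips 1 -> legal
(1,3): no bracket -> illegal
(2,0): no bracket -> illegal
(2,1): flips 1 -> legal
(3,1): flips 1 -> legal
(4,1): flips 1 -> legal
(4,3): no bracket -> illegal
(5,1): flips 1 -> legal
(5,2): flips 3 -> legal
(5,3): no bracket -> illegal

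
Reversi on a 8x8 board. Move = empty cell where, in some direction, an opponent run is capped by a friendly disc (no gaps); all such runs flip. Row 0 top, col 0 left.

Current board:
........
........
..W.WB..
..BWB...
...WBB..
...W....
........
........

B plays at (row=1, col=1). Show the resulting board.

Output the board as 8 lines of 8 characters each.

Answer: ........
.B......
..B.WB..
..BBB...
...WBB..
...W....
........
........

Derivation:
Place B at (1,1); scan 8 dirs for brackets.
Dir NW: first cell '.' (not opp) -> no flip
Dir N: first cell '.' (not opp) -> no flip
Dir NE: first cell '.' (not opp) -> no flip
Dir W: first cell '.' (not opp) -> no flip
Dir E: first cell '.' (not opp) -> no flip
Dir SW: first cell '.' (not opp) -> no flip
Dir S: first cell '.' (not opp) -> no flip
Dir SE: opp run (2,2) (3,3) capped by B -> flip
All flips: (2,2) (3,3)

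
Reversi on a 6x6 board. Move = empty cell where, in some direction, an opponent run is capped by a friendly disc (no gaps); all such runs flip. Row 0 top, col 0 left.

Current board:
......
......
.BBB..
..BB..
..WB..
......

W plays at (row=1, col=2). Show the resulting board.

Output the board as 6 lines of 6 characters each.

Answer: ......
..W...
.BWB..
..WB..
..WB..
......

Derivation:
Place W at (1,2); scan 8 dirs for brackets.
Dir NW: first cell '.' (not opp) -> no flip
Dir N: first cell '.' (not opp) -> no flip
Dir NE: first cell '.' (not opp) -> no flip
Dir W: first cell '.' (not opp) -> no flip
Dir E: first cell '.' (not opp) -> no flip
Dir SW: opp run (2,1), next='.' -> no flip
Dir S: opp run (2,2) (3,2) capped by W -> flip
Dir SE: opp run (2,3), next='.' -> no flip
All flips: (2,2) (3,2)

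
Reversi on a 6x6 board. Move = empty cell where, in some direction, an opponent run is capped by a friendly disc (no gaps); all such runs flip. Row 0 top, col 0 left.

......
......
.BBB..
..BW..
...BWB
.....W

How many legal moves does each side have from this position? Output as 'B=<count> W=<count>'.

Answer: B=1 W=6

Derivation:
-- B to move --
(2,4): no bracket -> illegal
(3,4): flips 1 -> legal
(3,5): no bracket -> illegal
(4,2): no bracket -> illegal
(5,3): no bracket -> illegal
(5,4): no bracket -> illegal
B mobility = 1
-- W to move --
(1,0): no bracket -> illegal
(1,1): flips 1 -> legal
(1,2): no bracket -> illegal
(1,3): flips 1 -> legal
(1,4): no bracket -> illegal
(2,0): no bracket -> illegal
(2,4): no bracket -> illegal
(3,0): no bracket -> illegal
(3,1): flips 1 -> legal
(3,4): no bracket -> illegal
(3,5): flips 1 -> legal
(4,1): no bracket -> illegal
(4,2): flips 1 -> legal
(5,2): no bracket -> illegal
(5,3): flips 1 -> legal
(5,4): no bracket -> illegal
W mobility = 6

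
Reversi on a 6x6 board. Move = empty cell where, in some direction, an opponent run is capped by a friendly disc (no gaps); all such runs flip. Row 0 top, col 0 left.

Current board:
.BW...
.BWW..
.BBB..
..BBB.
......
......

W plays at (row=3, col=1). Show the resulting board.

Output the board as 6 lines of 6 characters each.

Answer: .BW...
.BWW..
.BWB..
.WBBB.
......
......

Derivation:
Place W at (3,1); scan 8 dirs for brackets.
Dir NW: first cell '.' (not opp) -> no flip
Dir N: opp run (2,1) (1,1) (0,1), next=edge -> no flip
Dir NE: opp run (2,2) capped by W -> flip
Dir W: first cell '.' (not opp) -> no flip
Dir E: opp run (3,2) (3,3) (3,4), next='.' -> no flip
Dir SW: first cell '.' (not opp) -> no flip
Dir S: first cell '.' (not opp) -> no flip
Dir SE: first cell '.' (not opp) -> no flip
All flips: (2,2)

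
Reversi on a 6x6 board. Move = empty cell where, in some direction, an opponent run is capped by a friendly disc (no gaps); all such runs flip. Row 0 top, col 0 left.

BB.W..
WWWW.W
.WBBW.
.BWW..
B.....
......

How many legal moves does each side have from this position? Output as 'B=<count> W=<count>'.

-- B to move --
(0,2): flips 1 -> legal
(0,4): flips 1 -> legal
(0,5): no bracket -> illegal
(1,4): no bracket -> illegal
(2,0): flips 2 -> legal
(2,5): flips 1 -> legal
(3,0): no bracket -> illegal
(3,4): flips 2 -> legal
(3,5): no bracket -> illegal
(4,1): flips 1 -> legal
(4,2): flips 1 -> legal
(4,3): flips 1 -> legal
(4,4): flips 1 -> legal
B mobility = 9
-- W to move --
(0,2): no bracket -> illegal
(1,4): flips 1 -> legal
(2,0): no bracket -> illegal
(3,0): flips 1 -> legal
(3,4): flips 1 -> legal
(4,1): flips 1 -> legal
(4,2): no bracket -> illegal
(5,0): no bracket -> illegal
(5,1): no bracket -> illegal
W mobility = 4

Answer: B=9 W=4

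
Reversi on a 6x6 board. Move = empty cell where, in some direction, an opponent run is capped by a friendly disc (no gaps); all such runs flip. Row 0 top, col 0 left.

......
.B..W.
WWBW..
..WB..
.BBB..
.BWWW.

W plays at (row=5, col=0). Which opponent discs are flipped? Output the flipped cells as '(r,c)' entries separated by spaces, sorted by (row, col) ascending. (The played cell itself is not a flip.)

Answer: (4,1) (5,1)

Derivation:
Dir NW: edge -> no flip
Dir N: first cell '.' (not opp) -> no flip
Dir NE: opp run (4,1) capped by W -> flip
Dir W: edge -> no flip
Dir E: opp run (5,1) capped by W -> flip
Dir SW: edge -> no flip
Dir S: edge -> no flip
Dir SE: edge -> no flip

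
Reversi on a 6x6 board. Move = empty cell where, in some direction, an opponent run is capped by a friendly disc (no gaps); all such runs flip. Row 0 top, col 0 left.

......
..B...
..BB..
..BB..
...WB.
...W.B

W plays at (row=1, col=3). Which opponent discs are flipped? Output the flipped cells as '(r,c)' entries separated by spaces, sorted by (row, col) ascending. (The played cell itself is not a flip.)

Dir NW: first cell '.' (not opp) -> no flip
Dir N: first cell '.' (not opp) -> no flip
Dir NE: first cell '.' (not opp) -> no flip
Dir W: opp run (1,2), next='.' -> no flip
Dir E: first cell '.' (not opp) -> no flip
Dir SW: opp run (2,2), next='.' -> no flip
Dir S: opp run (2,3) (3,3) capped by W -> flip
Dir SE: first cell '.' (not opp) -> no flip

Answer: (2,3) (3,3)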